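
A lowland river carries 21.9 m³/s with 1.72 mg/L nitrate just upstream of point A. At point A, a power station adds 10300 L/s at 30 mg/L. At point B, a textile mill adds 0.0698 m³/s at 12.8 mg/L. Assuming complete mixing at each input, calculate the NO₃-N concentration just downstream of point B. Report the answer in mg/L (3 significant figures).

10300 L/s = 10.3 m³/s.
After input A: C = (21.9·1.72 + 10.3·30) / 32.2 = 10.77 mg/L.
After input B: C = (32.2·10.77 + 0.0698·12.8) / 32.27 = 10.77 mg/L.

10.8 mg/L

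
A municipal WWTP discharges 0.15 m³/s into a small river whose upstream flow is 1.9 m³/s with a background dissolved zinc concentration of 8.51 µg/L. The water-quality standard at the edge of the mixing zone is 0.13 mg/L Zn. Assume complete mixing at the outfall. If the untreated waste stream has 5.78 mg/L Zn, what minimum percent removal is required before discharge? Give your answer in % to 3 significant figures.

8.51 µg/L = 0.00851 mg/L.
Mass balance: 0.13·2.05 = 0.15·Cₑ + 1.9·0.00851.
Cₑ = (0.2665 − 0.01617) / 0.15 = 1.669 mg/L.
Required removal = 1 − 1.669/5.78 = 71.13 %.

71.1 %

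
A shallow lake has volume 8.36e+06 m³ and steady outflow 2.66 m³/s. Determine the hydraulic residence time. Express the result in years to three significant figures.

Q = 2.66 m³/s × 3.156e+07 s/yr = 8.394e+07 m³/yr.
Hydraulic residence time τ = V/Q = 8.36e+06/8.394e+07 = 0.09959 yr.

0.0996 yr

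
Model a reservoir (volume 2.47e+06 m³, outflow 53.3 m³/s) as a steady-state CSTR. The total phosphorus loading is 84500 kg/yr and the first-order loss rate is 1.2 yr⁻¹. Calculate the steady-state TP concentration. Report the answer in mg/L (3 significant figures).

0.0501 mg/L

Outflow Q = 53.3 m³/s × 3.156e+07 s/yr = 1.682e+09 m³/yr.
Steady-state CSTR mass balance: W = Q·C + k·V·C, so C = W/(Q + kV).
Q + kV = 1.682e+09 + 1.2·2.47e+06 = 1.685e+09 m³/yr.
C = 84500/1.685e+09 = 5.015e-05 kg/m³ = 0.05015 mg/L.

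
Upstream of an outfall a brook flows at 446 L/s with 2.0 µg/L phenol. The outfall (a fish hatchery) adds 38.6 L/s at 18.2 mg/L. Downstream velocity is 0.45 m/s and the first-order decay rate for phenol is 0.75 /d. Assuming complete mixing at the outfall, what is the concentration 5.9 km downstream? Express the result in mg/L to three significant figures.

1.30 mg/L

38.6 L/s = 0.0386 m³/s.
446 L/s = 0.446 m³/s.
2.0 µg/L = 0.002 mg/L.
After complete mixing, C₀ = (0.0386·18.2 + 0.446·0.002) / 0.4846 = 1.452 mg/L.
Travel time t = 5900 m / 0.45 m/s = 1.311e+04 s = 0.1517 d.
C = 1.452·exp(−0.75·0.1517) = 1.452·0.8924 = 1.295 mg/L.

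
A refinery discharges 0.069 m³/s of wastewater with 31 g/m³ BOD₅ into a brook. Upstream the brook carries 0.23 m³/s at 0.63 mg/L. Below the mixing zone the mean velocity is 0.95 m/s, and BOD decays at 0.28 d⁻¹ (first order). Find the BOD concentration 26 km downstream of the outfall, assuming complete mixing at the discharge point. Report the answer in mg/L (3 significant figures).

After complete mixing, C₀ = (0.069·31 + 0.23·0.63) / 0.299 = 7.638 mg/L.
Travel time t = 2.6e+04 m / 0.95 m/s = 2.737e+04 s = 0.3168 d.
C = 7.638·exp(−0.28·0.3168) = 7.638·0.9151 = 6.99 mg/L.

6.99 mg/L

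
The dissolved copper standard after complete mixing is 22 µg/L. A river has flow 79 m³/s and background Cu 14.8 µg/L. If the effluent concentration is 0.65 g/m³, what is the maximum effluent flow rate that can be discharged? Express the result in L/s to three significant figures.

906 L/s

14.8 µg/L = 0.0148 mg/L.
22 µg/L = 0.022 mg/L.
Mass balance at complete mixing: C_std·(Q_w + Q_r) = Q_w·C_e + Q_r·C_b.
Rearranging, Q_w = Q_r·(C_std − C_b)/(C_e − C_std) = 79·(0.022 − 0.0148) / (0.65 − 0.022) = 0.9057 m³/s.
= 905.7 L/s.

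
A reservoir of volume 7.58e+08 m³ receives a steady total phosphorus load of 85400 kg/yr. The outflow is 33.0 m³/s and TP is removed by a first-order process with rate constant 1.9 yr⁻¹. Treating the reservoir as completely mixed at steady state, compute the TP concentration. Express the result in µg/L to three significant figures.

Outflow Q = 33.0 m³/s × 3.156e+07 s/yr = 1.041e+09 m³/yr.
Steady-state CSTR mass balance: W = Q·C + k·V·C, so C = W/(Q + kV).
Q + kV = 1.041e+09 + 1.9·7.58e+08 = 2.482e+09 m³/yr.
C = 85400/2.482e+09 = 3.441e-05 kg/m³ = 0.03441 mg/L = 34.41 µg/L.

34.4 µg/L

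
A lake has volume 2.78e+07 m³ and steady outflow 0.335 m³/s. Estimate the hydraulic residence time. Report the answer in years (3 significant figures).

Q = 0.335 m³/s × 3.156e+07 s/yr = 1.057e+07 m³/yr.
Hydraulic residence time τ = V/Q = 2.78e+07/1.057e+07 = 2.63 yr.

2.63 yr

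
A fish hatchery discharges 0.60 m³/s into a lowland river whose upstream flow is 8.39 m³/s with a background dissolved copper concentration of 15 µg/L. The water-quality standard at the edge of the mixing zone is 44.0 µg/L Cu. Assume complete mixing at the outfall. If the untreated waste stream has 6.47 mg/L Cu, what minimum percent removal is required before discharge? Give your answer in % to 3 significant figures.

15 µg/L = 0.015 mg/L.
44.0 µg/L = 0.044 mg/L.
Mass balance: 0.044·8.99 = 0.6·Cₑ + 8.39·0.015.
Cₑ = (0.3956 − 0.1259) / 0.6 = 0.4495 mg/L.
Required removal = 1 − 0.4495/6.47 = 93.05 %.

93.1 %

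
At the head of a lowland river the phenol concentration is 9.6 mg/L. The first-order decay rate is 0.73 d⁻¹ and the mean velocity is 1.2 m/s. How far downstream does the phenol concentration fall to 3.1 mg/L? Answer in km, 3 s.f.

From C = C₀·e^(−kt), t = ln(C₀/C)/k = ln(9.6/3.1)/0.73 = 1.13/0.73 = 1.548 d.
Distance = v·t = 1.2 m/s × 1.338e+05 s = 1.605e+05 m = 160.5 km.

161 km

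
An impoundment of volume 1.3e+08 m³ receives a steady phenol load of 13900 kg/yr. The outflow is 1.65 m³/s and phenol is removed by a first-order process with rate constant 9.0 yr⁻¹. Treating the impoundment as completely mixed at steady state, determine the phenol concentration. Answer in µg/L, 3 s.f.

Outflow Q = 1.65 m³/s × 3.156e+07 s/yr = 5.207e+07 m³/yr.
Steady-state CSTR mass balance: W = Q·C + k·V·C, so C = W/(Q + kV).
Q + kV = 5.207e+07 + 9.0·1.3e+08 = 1.222e+09 m³/yr.
C = 13900/1.222e+09 = 1.137e-05 kg/m³ = 0.01137 mg/L = 11.37 µg/L.

11.4 µg/L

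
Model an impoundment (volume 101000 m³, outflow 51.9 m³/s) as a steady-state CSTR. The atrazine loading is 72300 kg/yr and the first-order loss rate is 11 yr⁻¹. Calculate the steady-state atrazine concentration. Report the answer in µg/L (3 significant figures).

44.1 µg/L

Outflow Q = 51.9 m³/s × 3.156e+07 s/yr = 1.638e+09 m³/yr.
Steady-state CSTR mass balance: W = Q·C + k·V·C, so C = W/(Q + kV).
Q + kV = 1.638e+09 + 11·101000 = 1.639e+09 m³/yr.
C = 72300/1.639e+09 = 4.411e-05 kg/m³ = 0.04411 mg/L = 44.11 µg/L.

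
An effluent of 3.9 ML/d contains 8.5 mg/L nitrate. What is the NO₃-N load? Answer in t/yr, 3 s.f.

3.9 ML/d = 0.04514 m³/s.
Mass flux = Q·C = 0.04514 m³/s × 8.5 g/m³ = 0.3837 g/s.
= 0.3837 g/s × 31.56 = 12.11 t/yr.

12.1 t/yr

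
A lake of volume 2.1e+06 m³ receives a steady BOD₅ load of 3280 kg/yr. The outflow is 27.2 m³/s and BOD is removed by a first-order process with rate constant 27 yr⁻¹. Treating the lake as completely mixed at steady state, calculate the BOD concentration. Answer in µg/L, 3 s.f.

3.58 µg/L

Outflow Q = 27.2 m³/s × 3.156e+07 s/yr = 8.584e+08 m³/yr.
Steady-state CSTR mass balance: W = Q·C + k·V·C, so C = W/(Q + kV).
Q + kV = 8.584e+08 + 27·2.1e+06 = 9.151e+08 m³/yr.
C = 3280/9.151e+08 = 3.584e-06 kg/m³ = 0.003584 mg/L = 3.584 µg/L.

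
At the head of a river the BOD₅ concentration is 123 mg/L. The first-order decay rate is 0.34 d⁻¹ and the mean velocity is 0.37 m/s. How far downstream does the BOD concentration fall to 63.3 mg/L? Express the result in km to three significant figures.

From C = C₀·e^(−kt), t = ln(C₀/C)/k = ln(123/63.3)/0.34 = 0.6643/0.34 = 1.954 d.
Distance = v·t = 0.37 m/s × 1.688e+05 s = 6.246e+04 m = 62.46 km.

62.5 km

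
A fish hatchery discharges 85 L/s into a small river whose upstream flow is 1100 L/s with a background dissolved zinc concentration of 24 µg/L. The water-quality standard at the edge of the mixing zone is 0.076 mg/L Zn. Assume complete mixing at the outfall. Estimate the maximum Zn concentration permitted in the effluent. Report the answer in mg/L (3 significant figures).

85 L/s = 0.085 m³/s.
1100 L/s = 1.1 m³/s.
24 µg/L = 0.024 mg/L.
Mass balance: 0.076·1.185 = 0.085·Cₑ + 1.1·0.024.
Cₑ = (0.09006 − 0.0264) / 0.085 = 0.7489 mg/L.

0.749 mg/L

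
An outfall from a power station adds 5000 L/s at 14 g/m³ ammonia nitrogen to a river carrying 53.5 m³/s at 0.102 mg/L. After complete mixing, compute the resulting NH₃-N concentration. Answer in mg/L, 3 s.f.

1.29 mg/L

5000 L/s = 5 m³/s.
Flow-weighted mixing gives C = (5·14 + 53.5·0.102) / (5 + 53.5) = 75.46/58.5 = 1.29 mg/L.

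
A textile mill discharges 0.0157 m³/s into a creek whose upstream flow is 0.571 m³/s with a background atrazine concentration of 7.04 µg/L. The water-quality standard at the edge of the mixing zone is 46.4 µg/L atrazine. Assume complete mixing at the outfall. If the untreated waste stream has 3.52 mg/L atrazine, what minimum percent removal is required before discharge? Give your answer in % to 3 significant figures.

7.04 µg/L = 0.00704 mg/L.
46.4 µg/L = 0.0464 mg/L.
Mass balance: 0.0464·0.5867 = 0.0157·Cₑ + 0.571·0.00704.
Cₑ = (0.02722 − 0.00402) / 0.0157 = 1.478 mg/L.
Required removal = 1 − 1.478/3.52 = 58.01 %.

58.0 %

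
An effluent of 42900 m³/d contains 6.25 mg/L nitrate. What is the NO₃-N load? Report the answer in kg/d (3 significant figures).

42900 m³/d = 0.4965 m³/s.
Mass flux = Q·C = 0.4965 m³/s × 6.25 g/m³ = 3.103 g/s.
= 3.103 g/s × 86.4 = 268.1 kg/d.

268 kg/d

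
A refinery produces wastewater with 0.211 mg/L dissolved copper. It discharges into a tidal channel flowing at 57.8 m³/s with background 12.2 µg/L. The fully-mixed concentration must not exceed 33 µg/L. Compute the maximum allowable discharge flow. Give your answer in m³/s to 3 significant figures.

6.75 m³/s

12.2 µg/L = 0.0122 mg/L.
33 µg/L = 0.033 mg/L.
Mass balance at complete mixing: C_std·(Q_w + Q_r) = Q_w·C_e + Q_r·C_b.
Rearranging, Q_w = Q_r·(C_std − C_b)/(C_e − C_std) = 57.8·(0.033 − 0.0122) / (0.211 − 0.033) = 6.754 m³/s.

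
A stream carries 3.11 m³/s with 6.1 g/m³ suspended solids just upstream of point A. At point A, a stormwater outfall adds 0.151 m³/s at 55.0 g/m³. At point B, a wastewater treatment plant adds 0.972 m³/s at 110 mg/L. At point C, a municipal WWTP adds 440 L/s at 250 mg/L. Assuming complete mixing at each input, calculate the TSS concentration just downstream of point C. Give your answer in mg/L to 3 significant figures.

52.3 mg/L

After input A: C = (3.11·6.1 + 0.151·55) / 3.261 = 8.364 mg/L.
After input B: C = (3.261·8.364 + 0.972·110) / 4.233 = 31.7 mg/L.
440 L/s = 0.44 m³/s.
After input C: C = (4.233·31.7 + 0.44·250) / 4.673 = 52.26 mg/L.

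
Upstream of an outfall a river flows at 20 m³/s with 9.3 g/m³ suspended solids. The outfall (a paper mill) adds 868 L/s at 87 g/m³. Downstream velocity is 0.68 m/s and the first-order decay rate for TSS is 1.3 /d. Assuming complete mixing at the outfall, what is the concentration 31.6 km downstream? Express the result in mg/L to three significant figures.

868 L/s = 0.868 m³/s.
After complete mixing, C₀ = (0.868·87 + 20·9.3) / 20.87 = 12.53 mg/L.
Travel time t = 3.16e+04 m / 0.68 m/s = 4.647e+04 s = 0.5379 d.
C = 12.53·exp(−1.3·0.5379) = 12.53·0.497 = 6.228 mg/L.

6.23 mg/L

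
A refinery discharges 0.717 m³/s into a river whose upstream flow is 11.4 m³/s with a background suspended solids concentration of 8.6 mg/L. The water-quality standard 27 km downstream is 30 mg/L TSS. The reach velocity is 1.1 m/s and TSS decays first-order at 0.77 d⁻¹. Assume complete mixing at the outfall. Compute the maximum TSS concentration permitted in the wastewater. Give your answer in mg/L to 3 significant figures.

494 mg/L

Travel time to the compliance point: t = 2.7e+04/1.1 = 2.455e+04 s = 0.2841 d; decay factor exp(−0.77·0.2841) = 0.8035.
So the concentration just after mixing may be at most 30/0.8035 = 37.34 mg/L.
Mass balance: 37.34·12.12 = 0.717·Cₑ + 11.4·8.6.
Cₑ = (452.4 − 98.04) / 0.717 = 494.2 mg/L.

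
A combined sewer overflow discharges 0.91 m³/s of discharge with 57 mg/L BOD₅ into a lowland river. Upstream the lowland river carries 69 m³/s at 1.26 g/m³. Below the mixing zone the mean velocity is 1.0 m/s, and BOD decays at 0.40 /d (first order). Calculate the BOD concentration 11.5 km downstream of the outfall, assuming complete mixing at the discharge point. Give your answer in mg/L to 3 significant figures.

1.88 mg/L

After complete mixing, C₀ = (0.91·57 + 69·1.26) / 69.91 = 1.986 mg/L.
Travel time t = 1.15e+04 m / 1.0 m/s = 1.15e+04 s = 0.1331 d.
C = 1.986·exp(−0.40·0.1331) = 1.986·0.9482 = 1.883 mg/L.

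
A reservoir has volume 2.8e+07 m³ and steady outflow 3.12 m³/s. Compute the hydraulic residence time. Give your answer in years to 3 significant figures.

0.284 yr

Q = 3.12 m³/s × 3.156e+07 s/yr = 9.846e+07 m³/yr.
Hydraulic residence time τ = V/Q = 2.8e+07/9.846e+07 = 0.2844 yr.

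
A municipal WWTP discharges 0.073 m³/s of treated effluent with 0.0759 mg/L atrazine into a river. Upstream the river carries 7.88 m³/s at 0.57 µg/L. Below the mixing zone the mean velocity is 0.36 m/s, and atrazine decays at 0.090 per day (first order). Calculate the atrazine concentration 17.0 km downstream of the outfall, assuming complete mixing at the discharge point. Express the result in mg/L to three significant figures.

0.00120 mg/L

0.57 µg/L = 0.00057 mg/L.
After complete mixing, C₀ = (0.073·0.0759 + 7.88·0.00057) / 7.953 = 0.001261 mg/L.
Travel time t = 1.7e+04 m / 0.36 m/s = 4.722e+04 s = 0.5466 d.
C = 0.001261·exp(−0.090·0.5466) = 0.001261·0.952 = 0.001201 mg/L.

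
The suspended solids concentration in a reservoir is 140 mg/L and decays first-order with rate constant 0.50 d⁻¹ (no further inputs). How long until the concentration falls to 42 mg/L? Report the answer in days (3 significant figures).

2.41 d

t = ln(C₀/C)/k = ln(140/42)/0.50 = 1.204/0.50 = 2.408 d.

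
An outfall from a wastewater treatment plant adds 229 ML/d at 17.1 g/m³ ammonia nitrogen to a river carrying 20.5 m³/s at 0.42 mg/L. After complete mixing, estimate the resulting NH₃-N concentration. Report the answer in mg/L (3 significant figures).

229 ML/d = 2.65 m³/s.
By mass balance at complete mixing, C = (2.65·17.1 + 20.5·0.42) / (2.65 + 20.5) = 53.93/23.15 = 2.33 mg/L.

2.33 mg/L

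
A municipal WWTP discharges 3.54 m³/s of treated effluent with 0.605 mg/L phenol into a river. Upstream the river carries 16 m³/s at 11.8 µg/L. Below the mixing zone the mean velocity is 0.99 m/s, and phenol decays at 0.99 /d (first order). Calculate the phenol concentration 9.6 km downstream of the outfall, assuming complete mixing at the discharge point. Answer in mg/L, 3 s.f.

0.107 mg/L

11.8 µg/L = 0.0118 mg/L.
After complete mixing, C₀ = (3.54·0.605 + 16·0.0118) / 19.54 = 0.1193 mg/L.
Travel time t = 9600 m / 0.99 m/s = 9697 s = 0.1122 d.
C = 0.1193·exp(−0.99·0.1122) = 0.1193·0.8948 = 0.1067 mg/L.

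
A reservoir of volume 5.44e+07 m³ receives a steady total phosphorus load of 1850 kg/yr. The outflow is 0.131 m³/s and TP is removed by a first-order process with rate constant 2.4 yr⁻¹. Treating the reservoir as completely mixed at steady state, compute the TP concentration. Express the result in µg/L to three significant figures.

Outflow Q = 0.131 m³/s × 3.156e+07 s/yr = 4.134e+06 m³/yr.
Steady-state CSTR mass balance: W = Q·C + k·V·C, so C = W/(Q + kV).
Q + kV = 4.134e+06 + 2.4·5.44e+07 = 1.347e+08 m³/yr.
C = 1850/1.347e+08 = 1.373e-05 kg/m³ = 0.01373 mg/L = 13.73 µg/L.

13.7 µg/L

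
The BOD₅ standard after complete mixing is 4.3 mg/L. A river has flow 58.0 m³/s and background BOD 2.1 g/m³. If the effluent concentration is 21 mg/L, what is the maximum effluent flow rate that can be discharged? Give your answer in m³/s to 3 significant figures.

7.64 m³/s

Mass balance at complete mixing: C_std·(Q_w + Q_r) = Q_w·C_e + Q_r·C_b.
Rearranging, Q_w = Q_r·(C_std − C_b)/(C_e − C_std) = 58.0·(4.3 − 2.1) / (21 − 4.3) = 7.641 m³/s.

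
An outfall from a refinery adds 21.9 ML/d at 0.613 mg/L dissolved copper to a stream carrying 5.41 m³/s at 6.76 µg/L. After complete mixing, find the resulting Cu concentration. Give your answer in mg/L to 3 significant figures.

21.9 ML/d = 0.2535 m³/s.
6.76 µg/L = 0.00676 mg/L.
Conservation of mass across the mixing zone: C = (0.2535·0.613 + 5.41·0.00676) / (0.2535 + 5.41) = 0.192/5.663 = 0.03389 mg/L.

0.0339 mg/L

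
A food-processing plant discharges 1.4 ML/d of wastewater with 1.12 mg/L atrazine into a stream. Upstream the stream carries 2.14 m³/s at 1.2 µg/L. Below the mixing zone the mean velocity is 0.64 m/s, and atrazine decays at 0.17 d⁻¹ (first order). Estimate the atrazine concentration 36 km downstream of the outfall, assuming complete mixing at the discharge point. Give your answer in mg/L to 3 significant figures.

0.00860 mg/L

1.4 ML/d = 0.0162 m³/s.
1.2 µg/L = 0.0012 mg/L.
After complete mixing, C₀ = (0.0162·1.12 + 2.14·0.0012) / 2.156 = 0.009608 mg/L.
Travel time t = 3.6e+04 m / 0.64 m/s = 5.625e+04 s = 0.651 d.
C = 0.009608·exp(−0.17·0.651) = 0.009608·0.8952 = 0.008601 mg/L.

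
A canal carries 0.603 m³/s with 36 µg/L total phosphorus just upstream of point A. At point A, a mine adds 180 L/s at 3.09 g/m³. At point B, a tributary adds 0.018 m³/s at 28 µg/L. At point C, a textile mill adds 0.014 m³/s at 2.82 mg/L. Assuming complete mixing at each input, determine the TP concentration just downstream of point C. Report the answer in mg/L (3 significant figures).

0.758 mg/L

36 µg/L = 0.036 mg/L.
180 L/s = 0.18 m³/s.
After input A: C = (0.603·0.036 + 0.18·3.09) / 0.783 = 0.7381 mg/L.
28 µg/L = 0.028 mg/L.
After input B: C = (0.783·0.7381 + 0.018·0.028) / 0.801 = 0.7221 mg/L.
After input C: C = (0.801·0.7221 + 0.014·2.82) / 0.815 = 0.7581 mg/L.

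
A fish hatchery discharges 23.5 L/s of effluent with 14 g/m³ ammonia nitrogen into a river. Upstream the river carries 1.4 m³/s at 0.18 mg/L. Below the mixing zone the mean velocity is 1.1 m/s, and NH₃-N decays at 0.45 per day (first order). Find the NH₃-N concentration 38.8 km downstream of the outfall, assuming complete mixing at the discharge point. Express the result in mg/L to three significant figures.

0.340 mg/L

23.5 L/s = 0.0235 m³/s.
After complete mixing, C₀ = (0.0235·14 + 1.4·0.18) / 1.423 = 0.4081 mg/L.
Travel time t = 3.88e+04 m / 1.1 m/s = 3.527e+04 s = 0.4082 d.
C = 0.4081·exp(−0.45·0.4082) = 0.4081·0.8322 = 0.3397 mg/L.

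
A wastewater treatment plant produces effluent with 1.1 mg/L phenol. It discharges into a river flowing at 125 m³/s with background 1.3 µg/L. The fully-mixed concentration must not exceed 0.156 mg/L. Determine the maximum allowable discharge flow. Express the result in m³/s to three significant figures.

1.3 µg/L = 0.0013 mg/L.
Mass balance at complete mixing: C_std·(Q_w + Q_r) = Q_w·C_e + Q_r·C_b.
Rearranging, Q_w = Q_r·(C_std − C_b)/(C_e − C_std) = 125·(0.156 − 0.0013) / (1.1 − 0.156) = 20.48 m³/s.

20.5 m³/s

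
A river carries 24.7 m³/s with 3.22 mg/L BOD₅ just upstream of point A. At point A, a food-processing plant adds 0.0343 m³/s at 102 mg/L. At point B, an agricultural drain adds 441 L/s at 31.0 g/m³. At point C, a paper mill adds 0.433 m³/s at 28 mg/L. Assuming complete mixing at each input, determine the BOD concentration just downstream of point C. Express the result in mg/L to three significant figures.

4.25 mg/L

After input A: C = (24.7·3.22 + 0.0343·102) / 24.73 = 3.357 mg/L.
441 L/s = 0.441 m³/s.
After input B: C = (24.73·3.357 + 0.441·31) / 25.18 = 3.841 mg/L.
After input C: C = (25.18·3.841 + 0.433·28) / 25.61 = 4.25 mg/L.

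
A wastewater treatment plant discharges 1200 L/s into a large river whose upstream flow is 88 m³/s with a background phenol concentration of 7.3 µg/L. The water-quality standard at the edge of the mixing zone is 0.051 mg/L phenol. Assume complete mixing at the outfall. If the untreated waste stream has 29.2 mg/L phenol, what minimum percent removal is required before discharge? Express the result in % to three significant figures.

88.9 %

1200 L/s = 1.2 m³/s.
7.3 µg/L = 0.0073 mg/L.
Mass balance: 0.051·89.2 = 1.2·Cₑ + 88·0.0073.
Cₑ = (4.549 − 0.6424) / 1.2 = 3.256 mg/L.
Required removal = 1 − 3.256/29.2 = 88.85 %.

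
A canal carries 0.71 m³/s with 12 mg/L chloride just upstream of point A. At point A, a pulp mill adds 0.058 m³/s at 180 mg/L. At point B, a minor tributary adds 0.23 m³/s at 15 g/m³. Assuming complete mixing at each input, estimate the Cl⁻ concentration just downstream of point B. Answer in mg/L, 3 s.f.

22.5 mg/L

After input A: C = (0.71·12 + 0.058·180) / 0.768 = 24.69 mg/L.
After input B: C = (0.768·24.69 + 0.23·15) / 0.998 = 22.45 mg/L.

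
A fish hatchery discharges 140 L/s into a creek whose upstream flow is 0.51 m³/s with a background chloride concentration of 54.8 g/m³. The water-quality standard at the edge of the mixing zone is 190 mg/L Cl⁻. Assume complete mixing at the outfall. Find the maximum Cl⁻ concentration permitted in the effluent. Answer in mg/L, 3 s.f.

140 L/s = 0.14 m³/s.
Mass balance: 190·0.65 = 0.14·Cₑ + 0.51·54.8.
Cₑ = (123.5 − 27.95) / 0.14 = 682.5 mg/L.

683 mg/L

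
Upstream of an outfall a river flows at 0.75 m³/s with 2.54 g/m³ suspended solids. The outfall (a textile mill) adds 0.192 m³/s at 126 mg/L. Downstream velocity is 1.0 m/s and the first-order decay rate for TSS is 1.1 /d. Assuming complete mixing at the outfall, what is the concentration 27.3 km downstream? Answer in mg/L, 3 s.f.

19.6 mg/L

After complete mixing, C₀ = (0.192·126 + 0.75·2.54) / 0.942 = 27.7 mg/L.
Travel time t = 2.73e+04 m / 1.0 m/s = 2.73e+04 s = 0.316 d.
C = 27.7·exp(−1.1·0.316) = 27.7·0.7064 = 19.57 mg/L.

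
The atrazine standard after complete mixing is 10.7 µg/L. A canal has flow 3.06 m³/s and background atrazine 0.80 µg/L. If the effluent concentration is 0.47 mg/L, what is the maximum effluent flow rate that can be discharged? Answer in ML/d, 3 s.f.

0.80 µg/L = 0.0008 mg/L.
10.7 µg/L = 0.0107 mg/L.
Mass balance at complete mixing: C_std·(Q_w + Q_r) = Q_w·C_e + Q_r·C_b.
Rearranging, Q_w = Q_r·(C_std − C_b)/(C_e − C_std) = 3.06·(0.0107 − 0.0008) / (0.47 − 0.0107) = 0.06596 m³/s.
= 5.699 ML/d.

5.70 ML/d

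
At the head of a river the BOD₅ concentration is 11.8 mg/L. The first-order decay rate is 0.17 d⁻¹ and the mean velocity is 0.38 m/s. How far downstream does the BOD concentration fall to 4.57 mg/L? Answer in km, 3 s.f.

183 km

From C = C₀·e^(−kt), t = ln(C₀/C)/k = ln(11.8/4.57)/0.17 = 0.9486/0.17 = 5.58 d.
Distance = v·t = 0.38 m/s × 4.821e+05 s = 1.832e+05 m = 183.2 km.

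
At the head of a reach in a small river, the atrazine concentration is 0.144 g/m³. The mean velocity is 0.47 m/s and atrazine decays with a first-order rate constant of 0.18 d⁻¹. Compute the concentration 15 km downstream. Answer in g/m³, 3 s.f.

Travel time t = 15 km / 0.47 m/s = 1.5e+04/0.47 = 3.191e+04 s = 0.3694 d.
First-order decay: C = 0.144·exp(−0.18·0.3694) = 0.144·0.9357 = 0.1347 g/m³.

0.135 g/m³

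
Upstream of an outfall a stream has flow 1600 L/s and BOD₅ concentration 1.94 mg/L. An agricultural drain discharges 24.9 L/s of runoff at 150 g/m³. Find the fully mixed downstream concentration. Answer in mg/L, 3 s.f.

24.9 L/s = 0.0249 m³/s.
1600 L/s = 1.6 m³/s.
By mass balance at complete mixing, C = (0.0249·150 + 1.6·1.94) / (0.0249 + 1.6) = 6.839/1.625 = 4.209 mg/L.

4.21 mg/L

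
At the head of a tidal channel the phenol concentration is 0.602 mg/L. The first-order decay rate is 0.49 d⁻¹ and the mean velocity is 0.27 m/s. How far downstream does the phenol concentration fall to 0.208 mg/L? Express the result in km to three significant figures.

From C = C₀·e^(−kt), t = ln(C₀/C)/k = ln(0.602/0.208)/0.49 = 1.063/0.49 = 2.169 d.
Distance = v·t = 0.27 m/s × 1.874e+05 s = 5.059e+04 m = 50.59 km.

50.6 km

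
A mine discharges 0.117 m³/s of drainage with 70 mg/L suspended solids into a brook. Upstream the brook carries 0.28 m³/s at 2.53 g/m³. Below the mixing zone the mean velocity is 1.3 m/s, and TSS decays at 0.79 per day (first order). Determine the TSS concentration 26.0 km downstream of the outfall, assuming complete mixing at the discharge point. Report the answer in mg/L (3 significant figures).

18.7 mg/L

After complete mixing, C₀ = (0.117·70 + 0.28·2.53) / 0.397 = 22.41 mg/L.
Travel time t = 2.6e+04 m / 1.3 m/s = 2e+04 s = 0.2315 d.
C = 22.41·exp(−0.79·0.2315) = 22.41·0.8329 = 18.67 mg/L.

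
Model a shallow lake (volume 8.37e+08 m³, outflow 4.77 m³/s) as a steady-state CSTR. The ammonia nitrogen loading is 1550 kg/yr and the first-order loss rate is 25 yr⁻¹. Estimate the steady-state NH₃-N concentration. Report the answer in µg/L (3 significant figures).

Outflow Q = 4.77 m³/s × 3.156e+07 s/yr = 1.505e+08 m³/yr.
Steady-state CSTR mass balance: W = Q·C + k·V·C, so C = W/(Q + kV).
Q + kV = 1.505e+08 + 25·8.37e+08 = 2.108e+10 m³/yr.
C = 1550/2.108e+10 = 7.355e-08 kg/m³ = 7.355e-05 mg/L = 0.07355 µg/L.

0.0735 µg/L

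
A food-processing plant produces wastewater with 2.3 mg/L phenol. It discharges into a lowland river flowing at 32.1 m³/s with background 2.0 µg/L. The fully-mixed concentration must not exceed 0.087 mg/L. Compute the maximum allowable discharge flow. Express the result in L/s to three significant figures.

2.0 µg/L = 0.002 mg/L.
Mass balance at complete mixing: C_std·(Q_w + Q_r) = Q_w·C_e + Q_r·C_b.
Rearranging, Q_w = Q_r·(C_std − C_b)/(C_e − C_std) = 32.1·(0.087 − 0.002) / (2.3 − 0.087) = 1.233 m³/s.
= 1233 L/s.

1230 L/s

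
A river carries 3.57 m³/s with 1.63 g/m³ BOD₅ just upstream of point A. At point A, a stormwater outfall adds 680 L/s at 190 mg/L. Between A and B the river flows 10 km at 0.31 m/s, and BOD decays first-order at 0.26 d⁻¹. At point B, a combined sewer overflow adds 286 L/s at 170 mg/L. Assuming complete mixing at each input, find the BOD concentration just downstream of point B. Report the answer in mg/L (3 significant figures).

37.7 mg/L

680 L/s = 0.68 m³/s.
After input A: C = (3.57·1.63 + 0.68·190) / 4.25 = 31.77 mg/L.
Over the 10 km reach to input B (t = 3.226e+04 s = 0.3734 d), decay gives C = 31.77·exp(−0.26·0.3734) = 28.83 mg/L.
286 L/s = 0.286 m³/s.
After input B: C = (4.25·28.83 + 0.286·170) / 4.536 = 37.73 mg/L.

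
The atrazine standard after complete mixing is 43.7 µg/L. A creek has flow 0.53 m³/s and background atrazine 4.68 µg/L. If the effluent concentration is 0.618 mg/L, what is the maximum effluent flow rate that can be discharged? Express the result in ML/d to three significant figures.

4.68 µg/L = 0.00468 mg/L.
43.7 µg/L = 0.0437 mg/L.
Mass balance at complete mixing: C_std·(Q_w + Q_r) = Q_w·C_e + Q_r·C_b.
Rearranging, Q_w = Q_r·(C_std − C_b)/(C_e − C_std) = 0.53·(0.0437 − 0.00468) / (0.618 − 0.0437) = 0.03601 m³/s.
= 3.111 ML/d.

3.11 ML/d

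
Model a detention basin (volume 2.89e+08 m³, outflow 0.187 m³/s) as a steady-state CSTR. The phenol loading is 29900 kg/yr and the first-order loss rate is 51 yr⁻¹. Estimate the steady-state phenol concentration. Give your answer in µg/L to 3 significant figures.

2.03 µg/L

Outflow Q = 0.187 m³/s × 3.156e+07 s/yr = 5.901e+06 m³/yr.
Steady-state CSTR mass balance: W = Q·C + k·V·C, so C = W/(Q + kV).
Q + kV = 5.901e+06 + 51·2.89e+08 = 1.474e+10 m³/yr.
C = 29900/1.474e+10 = 2.028e-06 kg/m³ = 0.002028 mg/L = 2.028 µg/L.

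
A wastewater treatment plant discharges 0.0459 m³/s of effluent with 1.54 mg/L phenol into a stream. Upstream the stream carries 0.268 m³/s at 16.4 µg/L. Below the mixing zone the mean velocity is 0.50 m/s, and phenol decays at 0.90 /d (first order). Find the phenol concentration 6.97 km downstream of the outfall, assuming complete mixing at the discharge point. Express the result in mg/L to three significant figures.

0.207 mg/L

16.4 µg/L = 0.0164 mg/L.
After complete mixing, C₀ = (0.0459·1.54 + 0.268·0.0164) / 0.3139 = 0.2392 mg/L.
Travel time t = 6970 m / 0.50 m/s = 1.394e+04 s = 0.1613 d.
C = 0.2392·exp(−0.90·0.1613) = 0.2392·0.8648 = 0.2069 mg/L.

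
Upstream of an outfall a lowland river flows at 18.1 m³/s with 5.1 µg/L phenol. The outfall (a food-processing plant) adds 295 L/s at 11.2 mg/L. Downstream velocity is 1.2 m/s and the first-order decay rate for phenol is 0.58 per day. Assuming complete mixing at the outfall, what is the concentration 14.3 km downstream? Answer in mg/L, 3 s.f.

295 L/s = 0.295 m³/s.
5.1 µg/L = 0.0051 mg/L.
After complete mixing, C₀ = (0.295·11.2 + 18.1·0.0051) / 18.4 = 0.1846 mg/L.
Travel time t = 1.43e+04 m / 1.2 m/s = 1.192e+04 s = 0.1379 d.
C = 0.1846·exp(−0.58·0.1379) = 0.1846·0.9231 = 0.1704 mg/L.

0.170 mg/L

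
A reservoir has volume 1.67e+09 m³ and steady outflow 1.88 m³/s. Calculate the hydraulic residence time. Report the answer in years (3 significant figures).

28.1 yr

Q = 1.88 m³/s × 3.156e+07 s/yr = 5.933e+07 m³/yr.
Hydraulic residence time τ = V/Q = 1.67e+09/5.933e+07 = 28.15 yr.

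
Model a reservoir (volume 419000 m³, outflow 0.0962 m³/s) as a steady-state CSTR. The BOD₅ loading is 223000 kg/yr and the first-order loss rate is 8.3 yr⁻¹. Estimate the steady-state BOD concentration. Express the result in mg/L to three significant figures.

34.2 mg/L

Outflow Q = 0.0962 m³/s × 3.156e+07 s/yr = 3.036e+06 m³/yr.
Steady-state CSTR mass balance: W = Q·C + k·V·C, so C = W/(Q + kV).
Q + kV = 3.036e+06 + 8.3·419000 = 6.514e+06 m³/yr.
C = 223000/6.514e+06 = 0.03424 kg/m³ = 34.24 mg/L.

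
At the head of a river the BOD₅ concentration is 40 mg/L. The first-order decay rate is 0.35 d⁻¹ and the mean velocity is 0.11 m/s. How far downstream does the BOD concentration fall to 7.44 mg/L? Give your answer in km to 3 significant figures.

45.7 km

From C = C₀·e^(−kt), t = ln(C₀/C)/k = ln(40/7.44)/0.35 = 1.682/0.35 = 4.806 d.
Distance = v·t = 0.11 m/s × 4.152e+05 s = 4.567e+04 m = 45.67 km.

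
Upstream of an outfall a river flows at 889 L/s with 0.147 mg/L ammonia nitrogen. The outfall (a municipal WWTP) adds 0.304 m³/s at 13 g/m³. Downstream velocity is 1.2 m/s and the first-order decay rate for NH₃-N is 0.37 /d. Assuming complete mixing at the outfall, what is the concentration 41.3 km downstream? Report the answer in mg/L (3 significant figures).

2.95 mg/L

889 L/s = 0.889 m³/s.
After complete mixing, C₀ = (0.304·13 + 0.889·0.147) / 1.193 = 3.422 mg/L.
Travel time t = 4.13e+04 m / 1.2 m/s = 3.442e+04 s = 0.3983 d.
C = 3.422·exp(−0.37·0.3983) = 3.422·0.863 = 2.953 mg/L.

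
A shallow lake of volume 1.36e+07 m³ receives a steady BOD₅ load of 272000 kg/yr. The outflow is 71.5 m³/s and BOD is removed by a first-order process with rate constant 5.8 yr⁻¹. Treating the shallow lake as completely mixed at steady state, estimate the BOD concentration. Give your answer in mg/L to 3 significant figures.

0.116 mg/L

Outflow Q = 71.5 m³/s × 3.156e+07 s/yr = 2.256e+09 m³/yr.
Steady-state CSTR mass balance: W = Q·C + k·V·C, so C = W/(Q + kV).
Q + kV = 2.256e+09 + 5.8·1.36e+07 = 2.335e+09 m³/yr.
C = 272000/2.335e+09 = 0.0001165 kg/m³ = 0.1165 mg/L.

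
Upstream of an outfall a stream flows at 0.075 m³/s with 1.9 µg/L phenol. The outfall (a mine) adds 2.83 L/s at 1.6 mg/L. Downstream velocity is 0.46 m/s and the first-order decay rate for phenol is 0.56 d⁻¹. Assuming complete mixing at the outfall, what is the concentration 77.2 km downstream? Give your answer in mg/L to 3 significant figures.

0.0202 mg/L

2.83 L/s = 0.00283 m³/s.
1.9 µg/L = 0.0019 mg/L.
After complete mixing, C₀ = (0.00283·1.6 + 0.075·0.0019) / 0.07783 = 0.06001 mg/L.
Travel time t = 7.72e+04 m / 0.46 m/s = 1.678e+05 s = 1.942 d.
C = 0.06001·exp(−0.56·1.942) = 0.06001·0.337 = 0.02022 mg/L.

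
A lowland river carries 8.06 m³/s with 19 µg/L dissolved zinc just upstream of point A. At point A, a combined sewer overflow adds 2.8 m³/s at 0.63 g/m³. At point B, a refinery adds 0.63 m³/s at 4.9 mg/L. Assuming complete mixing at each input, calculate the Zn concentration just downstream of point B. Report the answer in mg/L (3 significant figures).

19 µg/L = 0.019 mg/L.
After input A: C = (8.06·0.019 + 2.8·0.63) / 10.86 = 0.1765 mg/L.
After input B: C = (10.86·0.1765 + 0.63·4.9) / 11.49 = 0.4355 mg/L.

0.436 mg/L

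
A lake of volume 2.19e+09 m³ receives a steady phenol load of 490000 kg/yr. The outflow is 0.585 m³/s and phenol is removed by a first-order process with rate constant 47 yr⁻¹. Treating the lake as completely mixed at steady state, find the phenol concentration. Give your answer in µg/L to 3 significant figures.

4.76 µg/L

Outflow Q = 0.585 m³/s × 3.156e+07 s/yr = 1.846e+07 m³/yr.
Steady-state CSTR mass balance: W = Q·C + k·V·C, so C = W/(Q + kV).
Q + kV = 1.846e+07 + 47·2.19e+09 = 1.029e+11 m³/yr.
C = 490000/1.029e+11 = 4.76e-06 kg/m³ = 0.00476 mg/L = 4.76 µg/L.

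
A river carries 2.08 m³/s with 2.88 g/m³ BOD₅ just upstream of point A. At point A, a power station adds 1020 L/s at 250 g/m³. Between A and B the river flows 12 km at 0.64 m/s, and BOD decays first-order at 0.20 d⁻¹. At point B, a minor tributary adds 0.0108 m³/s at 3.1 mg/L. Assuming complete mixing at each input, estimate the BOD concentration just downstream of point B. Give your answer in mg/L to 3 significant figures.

80.3 mg/L

1020 L/s = 1.02 m³/s.
After input A: C = (2.08·2.88 + 1.02·250) / 3.1 = 84.19 mg/L.
Over the 12 km reach to input B (t = 1.875e+04 s = 0.217 d), decay gives C = 84.19·exp(−0.20·0.217) = 80.61 mg/L.
After input B: C = (3.1·80.61 + 0.0108·3.1) / 3.111 = 80.35 mg/L.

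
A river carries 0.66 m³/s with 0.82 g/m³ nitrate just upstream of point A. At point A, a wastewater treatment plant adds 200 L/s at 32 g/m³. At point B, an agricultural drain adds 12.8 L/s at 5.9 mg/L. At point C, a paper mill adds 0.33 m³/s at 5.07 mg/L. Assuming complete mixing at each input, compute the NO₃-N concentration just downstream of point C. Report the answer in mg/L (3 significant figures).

200 L/s = 0.2 m³/s.
After input A: C = (0.66·0.82 + 0.2·32) / 0.86 = 8.071 mg/L.
12.8 L/s = 0.0128 m³/s.
After input B: C = (0.86·8.071 + 0.0128·5.9) / 0.8728 = 8.039 mg/L.
After input C: C = (0.8728·8.039 + 0.33·5.07) / 1.203 = 7.225 mg/L.

7.22 mg/L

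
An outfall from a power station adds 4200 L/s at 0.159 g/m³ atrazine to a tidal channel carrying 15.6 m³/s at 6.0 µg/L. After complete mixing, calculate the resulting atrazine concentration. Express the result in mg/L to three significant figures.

0.0385 mg/L

4200 L/s = 4.2 m³/s.
6.0 µg/L = 0.006 mg/L.
By mass balance at complete mixing, C = (4.2·0.159 + 15.6·0.006) / (4.2 + 15.6) = 0.7614/19.8 = 0.03845 mg/L.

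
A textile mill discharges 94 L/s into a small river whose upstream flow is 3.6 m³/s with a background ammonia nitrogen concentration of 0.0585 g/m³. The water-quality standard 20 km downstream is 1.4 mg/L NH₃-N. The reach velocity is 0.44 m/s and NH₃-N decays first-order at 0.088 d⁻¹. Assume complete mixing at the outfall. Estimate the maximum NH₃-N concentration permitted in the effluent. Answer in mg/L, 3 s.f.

94 L/s = 0.094 m³/s.
Travel time to the compliance point: t = 2e+04/0.44 = 4.545e+04 s = 0.5261 d; decay factor exp(−0.088·0.5261) = 0.9548.
So the concentration just after mixing may be at most 1.4/0.9548 = 1.466 mg/L.
Mass balance: 1.466·3.694 = 0.094·Cₑ + 3.6·0.0585.
Cₑ = (5.417 − 0.2106) / 0.094 = 55.38 mg/L.

55.4 mg/L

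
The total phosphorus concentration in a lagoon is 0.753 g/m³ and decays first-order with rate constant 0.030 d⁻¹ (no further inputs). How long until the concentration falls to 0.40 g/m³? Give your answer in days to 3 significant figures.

t = ln(C₀/C)/k = ln(0.753/0.40)/0.030 = 0.6326/0.030 = 21.09 d.

21.1 d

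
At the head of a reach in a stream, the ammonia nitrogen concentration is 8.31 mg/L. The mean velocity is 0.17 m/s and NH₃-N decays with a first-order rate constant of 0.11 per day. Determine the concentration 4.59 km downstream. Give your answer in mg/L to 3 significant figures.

Travel time t = 4.59 km / 0.17 m/s = 4590/0.17 = 2.7e+04 s = 0.3125 d.
First-order decay: C = 8.31·exp(−0.11·0.3125) = 8.31·0.9662 = 8.029 mg/L.

8.03 mg/L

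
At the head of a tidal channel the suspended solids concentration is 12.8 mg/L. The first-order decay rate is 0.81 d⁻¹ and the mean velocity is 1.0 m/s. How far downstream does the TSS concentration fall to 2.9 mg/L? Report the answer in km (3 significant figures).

158 km

From C = C₀·e^(−kt), t = ln(C₀/C)/k = ln(12.8/2.9)/0.81 = 1.485/0.81 = 1.833 d.
Distance = v·t = 1.0 m/s × 1.584e+05 s = 1.584e+05 m = 158.4 km.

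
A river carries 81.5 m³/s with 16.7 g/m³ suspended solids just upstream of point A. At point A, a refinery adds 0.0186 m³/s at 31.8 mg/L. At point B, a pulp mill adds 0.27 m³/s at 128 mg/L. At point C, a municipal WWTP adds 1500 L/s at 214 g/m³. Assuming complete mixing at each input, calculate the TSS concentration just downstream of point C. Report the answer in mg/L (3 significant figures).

After input A: C = (81.5·16.7 + 0.0186·31.8) / 81.52 = 16.7 mg/L.
After input B: C = (81.52·16.7 + 0.27·128) / 81.79 = 17.07 mg/L.
1500 L/s = 1.5 m³/s.
After input C: C = (81.79·17.07 + 1.5·214) / 83.29 = 20.62 mg/L.

20.6 mg/L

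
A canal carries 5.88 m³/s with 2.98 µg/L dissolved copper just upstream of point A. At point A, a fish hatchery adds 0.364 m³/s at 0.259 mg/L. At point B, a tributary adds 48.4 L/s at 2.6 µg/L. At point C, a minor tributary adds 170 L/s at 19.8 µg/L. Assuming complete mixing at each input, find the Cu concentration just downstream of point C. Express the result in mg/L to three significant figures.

2.98 µg/L = 0.00298 mg/L.
After input A: C = (5.88·0.00298 + 0.364·0.259) / 6.244 = 0.0179 mg/L.
48.4 L/s = 0.0484 m³/s.
2.6 µg/L = 0.0026 mg/L.
After input B: C = (6.244·0.0179 + 0.0484·0.0026) / 6.292 = 0.01779 mg/L.
170 L/s = 0.17 m³/s.
19.8 µg/L = 0.0198 mg/L.
After input C: C = (6.292·0.01779 + 0.17·0.0198) / 6.462 = 0.01784 mg/L.

0.0178 mg/L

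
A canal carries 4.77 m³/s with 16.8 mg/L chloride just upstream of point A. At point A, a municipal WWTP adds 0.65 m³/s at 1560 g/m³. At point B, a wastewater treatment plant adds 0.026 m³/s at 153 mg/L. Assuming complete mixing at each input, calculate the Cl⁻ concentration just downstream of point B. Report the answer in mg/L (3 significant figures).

After input A: C = (4.77·16.8 + 0.65·1560) / 5.42 = 201.9 mg/L.
After input B: C = (5.42·201.9 + 0.026·153) / 5.446 = 201.6 mg/L.

202 mg/L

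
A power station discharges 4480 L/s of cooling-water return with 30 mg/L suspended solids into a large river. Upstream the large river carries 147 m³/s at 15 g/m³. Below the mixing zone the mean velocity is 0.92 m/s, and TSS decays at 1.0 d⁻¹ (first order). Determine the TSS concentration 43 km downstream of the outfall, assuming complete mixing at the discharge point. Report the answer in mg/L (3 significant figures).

8.99 mg/L

4480 L/s = 4.48 m³/s.
After complete mixing, C₀ = (4.48·30 + 147·15) / 151.5 = 15.44 mg/L.
Travel time t = 4.3e+04 m / 0.92 m/s = 4.674e+04 s = 0.541 d.
C = 15.44·exp(−1.0·0.541) = 15.44·0.5822 = 8.991 mg/L.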